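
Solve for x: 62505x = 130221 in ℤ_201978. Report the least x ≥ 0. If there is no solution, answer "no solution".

8785

First find gcd(62505, 201978):
201978 = 3·62505 + 14463
62505 = 4·14463 + 4653
14463 = 3·4653 + 504
4653 = 9·504 + 117
504 = 4·117 + 36
117 = 3·36 + 9
36 = 4·9 + 0
gcd = 9 and 9 | 130221, so solutions exist. Divide through by 9: 6945x ≡ 14469 (mod 22442).
Now find 6945⁻¹ mod 22442:
22442 = 3×6945 + 1607
6945 = 4×1607 + 517
1607 = 3×517 + 56
517 = 9×56 + 13
56 = 4×13 + 4
13 = 3×4 + 1
4 = 4×1 + 0
Back-substitute:
1 = 13 − 3·4
1 = −3·56 + 13·13
1 = 13·517 − 120·56
1 = −120·1607 + 373·517
1 = 373·6945 − 1612·1607
1 = −1612·22442 + 5209·6945
So 6945⁻¹ ≡ 5209 (mod 22442).
Then x ≡ 5209·14469 ≡ 8785 (mod 22442); the smallest non-negative solution is x = 8785.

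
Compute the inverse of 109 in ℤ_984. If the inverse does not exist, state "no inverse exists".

325

Run Euclid on (984, 109):
984 = 9*109 + 3
109 = 36*3 + 1
3 = 3*1 + 0
gcd = 1, so the inverse exists. Back-substitute:
1 = 109 − 36·3
1 = −36·984 + 325·109
So 109·325 ≡ 1 (mod 984).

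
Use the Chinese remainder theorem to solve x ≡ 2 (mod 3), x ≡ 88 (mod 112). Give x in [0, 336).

200

Write x = 2 + 3·k. Then 3·k ≡ 88 − 2 ≡ 86 (mod 112).
Need 3⁻¹ mod 112. Extended Euclid on (112, 3):
112 = 37×3 + 1
3 = 3×1 + 0
Back-substitute:
1 = 112 − 37·3
3⁻¹ ≡ 75 (mod 112), so k ≡ 75·86 ≡ 66 (mod 112).
x = 2 + 3·66 = 200.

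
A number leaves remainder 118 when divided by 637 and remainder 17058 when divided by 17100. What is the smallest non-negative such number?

Write x = 118 + 637·k. Then 637·k ≡ 17058 − 118 ≡ 16940 (mod 17100).
Need 637⁻¹ mod 17100. Extended Euclid on (17100, 637):
17100 = 26×637 + 538
637 = 1×538 + 99
538 = 5×99 + 43
99 = 2×43 + 13
43 = 3×13 + 4
13 = 3×4 + 1
4 = 4×1 + 0
Back-substitute:
1 = 13 − 3·4
1 = −3·43 + 10·13
1 = 10·99 − 23·43
1 = −23·538 + 125·99
1 = 125·637 − 148·538
1 = −148·17100 + 3973·637
637⁻¹ ≡ 3973 (mod 17100), so k ≡ 3973·16940 ≡ 14120 (mod 17100).
x = 118 + 637·14120 = 8994558.

8994558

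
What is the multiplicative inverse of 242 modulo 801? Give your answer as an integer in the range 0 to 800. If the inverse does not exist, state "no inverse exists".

Apply the Euclidean algorithm to 801 and 242:
801 = 3·242 + 75
242 = 3·75 + 17
75 = 4·17 + 7
17 = 2·7 + 3
7 = 2·3 + 1
3 = 3·1 + 0
gcd = 1, so the inverse exists. Back-substitute:
1 = 7 − 2·3
1 = −2·17 + 5·7
1 = 5·75 − 22·17
1 = −22·242 + 71·75
1 = 71·801 − 235·242
Hence 242⁻¹ ≡ -235 ≡ 566 (mod 801).

566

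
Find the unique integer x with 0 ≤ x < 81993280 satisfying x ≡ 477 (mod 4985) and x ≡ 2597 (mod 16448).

30349157

Write x = 477 + 4985·k. Then 4985·k ≡ 2597 − 477 ≡ 2120 (mod 16448).
Need 4985⁻¹ mod 16448. Extended Euclid on (16448, 4985):
16448 = 3*4985 + 1493
4985 = 3*1493 + 506
1493 = 2*506 + 481
506 = 1*481 + 25
481 = 19*25 + 6
25 = 4*6 + 1
6 = 6*1 + 0
Back-substitute:
1 = 25 − 4·6
1 = −4·481 + 77·25
1 = 77·506 − 81·481
1 = −81·1493 + 239·506
1 = 239·4985 − 798·1493
1 = −798·16448 + 2633·4985
4985⁻¹ ≡ 2633 (mod 16448), so k ≡ 2633·2120 ≡ 6088 (mod 16448).
x = 477 + 4985·6088 = 30349157.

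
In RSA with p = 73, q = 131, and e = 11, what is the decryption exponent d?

φ(n) = (p−1)(q−1) = 72·130 = 9360.
Need d with 11·d ≡ 1 (mod 9360). Apply the extended Euclidean algorithm:
9360 = 850×11 + 10
11 = 1×10 + 1
10 = 10×1 + 0
Back-substitute:
1 = 11 − 10
1 = −9360 + 851·11
So 11·851 ≡ 1 (mod 9360), hence d = 851.

851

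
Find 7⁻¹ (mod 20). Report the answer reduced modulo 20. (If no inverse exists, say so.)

3

Extended Euclidean algorithm:
20 = 2·7 + 6
7 = 1·6 + 1
6 = 6·1 + 0
Since gcd(7, 20) = 1, back-substitute to write 1 as a combination:
1 = 7 − 6
1 = −20 + 3·7
So 7·3 ≡ 1 (mod 20).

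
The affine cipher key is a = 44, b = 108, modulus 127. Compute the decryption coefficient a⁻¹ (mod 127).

Extended Euclidean algorithm:
127 = 2×44 + 39
44 = 1×39 + 5
39 = 7×5 + 4
5 = 1×4 + 1
4 = 4×1 + 0
Since gcd(44, 127) = 1, back-substitute to write 1 as a combination:
1 = 5 − 4
1 = −39 + 8·5
1 = 8·44 − 9·39
1 = −9·127 + 26·44
So 44·26 ≡ 1 (mod 127).

26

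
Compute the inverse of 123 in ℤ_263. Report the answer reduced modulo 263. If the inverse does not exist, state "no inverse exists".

Run Euclid on (263, 123):
263 = 2×123 + 17
123 = 7×17 + 4
17 = 4×4 + 1
4 = 4×1 + 0
gcd = 1, so the inverse exists. Back-substitute:
1 = 17 − 4·4
1 = −4·123 + 29·17
1 = 29·263 − 62·123
So 123·(-62) ≡ 1 (mod 263), and -62 ≡ 201 (mod 263).

201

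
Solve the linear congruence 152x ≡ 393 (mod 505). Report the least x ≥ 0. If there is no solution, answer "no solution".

First find gcd(152, 505):
505 = 3*152 + 49
152 = 3*49 + 5
49 = 9*5 + 4
5 = 1*4 + 1
4 = 4*1 + 0
gcd = 1, so a unique solution mod 505 exists.
Back-substitute for the Bézout coefficients:
1 = 5 − 4
1 = −49 + 10·5
1 = 10·152 − 31·49
1 = −31·505 + 103·152
So 152·(103) ≡ 1 (mod 505), giving 152⁻¹ ≡ 103.
x ≡ 152⁻¹·393 ≡ 103·393 ≡ 79 (mod 505).

79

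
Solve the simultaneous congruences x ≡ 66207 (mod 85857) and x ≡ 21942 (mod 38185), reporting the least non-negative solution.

2512671312

Write x = 66207 + 85857·k. Then 85857·k ≡ 21942 − 66207 ≡ 32105 (mod 38185).
Need 85857⁻¹ mod 38185. Extended Euclid on (38185, 9487):
38185 = 4×9487 + 237
9487 = 40×237 + 7
237 = 33×7 + 6
7 = 1×6 + 1
6 = 6×1 + 0
Back-substitute:
1 = 7 − 6
1 = −237 + 34·7
1 = 34·9487 − 1361·237
1 = −1361·38185 + 5478·9487
85857⁻¹ ≡ 5478 (mod 38185), so k ≡ 5478·32105 ≡ 29265 (mod 38185).
x = 66207 + 85857·29265 = 2512671312.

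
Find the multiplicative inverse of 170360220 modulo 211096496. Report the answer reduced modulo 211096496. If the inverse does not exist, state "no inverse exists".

no inverse exists

Euclidean algorithm on 211096496, 170360220:
211096496 = 1×170360220 + 40736276
170360220 = 4×40736276 + 7415116
40736276 = 5×7415116 + 3660696
7415116 = 2×3660696 + 93724
3660696 = 39×93724 + 5460
93724 = 17×5460 + 904
5460 = 6×904 + 36
904 = 25×36 + 4
36 = 9×4 + 0
gcd(170360220, 211096496) = 4 ≠ 1, so 170360220 has no multiplicative inverse modulo 211096496.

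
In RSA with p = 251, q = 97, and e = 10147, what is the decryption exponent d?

1483

φ(n) = (p−1)(q−1) = 250·96 = 24000.
Need d with 10147·d ≡ 1 (mod 24000). Apply the extended Euclidean algorithm:
24000 = 2*10147 + 3706
10147 = 2*3706 + 2735
3706 = 1*2735 + 971
2735 = 2*971 + 793
971 = 1*793 + 178
793 = 4*178 + 81
178 = 2*81 + 16
81 = 5*16 + 1
16 = 16*1 + 0
Back-substitute:
1 = 81 − 5·16
1 = −5·178 + 11·81
1 = 11·793 − 49·178
1 = −49·971 + 60·793
1 = 60·2735 − 169·971
1 = −169·3706 + 229·2735
1 = 229·10147 − 627·3706
1 = −627·24000 + 1483·10147
So 10147·1483 ≡ 1 (mod 24000), hence d = 1483.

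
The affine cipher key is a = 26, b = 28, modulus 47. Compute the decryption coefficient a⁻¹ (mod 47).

38

Apply the Euclidean algorithm to 47 and 26:
47 = 1·26 + 21
26 = 1·21 + 5
21 = 4·5 + 1
5 = 5·1 + 0
gcd = 1, so the inverse exists. Back-substitute:
1 = 21 − 4·5
1 = −4·26 + 5·21
1 = 5·47 − 9·26
Thus 26·(-9) ≡ 1 (mod 47); reducing, -9 mod 47 = 38.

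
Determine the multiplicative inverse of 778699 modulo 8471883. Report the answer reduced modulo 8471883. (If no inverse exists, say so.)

8231380

gcd(8471883, 778699) by repeated division:
8471883 = 10·778699 + 684893
778699 = 1·684893 + 93806
684893 = 7·93806 + 28251
93806 = 3·28251 + 9053
28251 = 3·9053 + 1092
9053 = 8·1092 + 317
1092 = 3·317 + 141
317 = 2·141 + 35
141 = 4·35 + 1
35 = 35·1 + 0
gcd = 1, so the inverse exists. Back-substitute:
1 = 141 − 4·35
1 = −4·317 + 9·141
1 = 9·1092 − 31·317
1 = −31·9053 + 257·1092
1 = 257·28251 − 802·9053
1 = −802·93806 + 2663·28251
1 = 2663·684893 − 19443·93806
1 = −19443·778699 + 22106·684893
1 = 22106·8471883 − 240503·778699
Hence 778699⁻¹ ≡ -240503 ≡ 8231380 (mod 8471883).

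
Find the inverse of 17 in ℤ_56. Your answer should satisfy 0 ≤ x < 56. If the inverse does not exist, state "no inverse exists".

33

Apply the Euclidean algorithm to 56 and 17:
56 = 3*17 + 5
17 = 3*5 + 2
5 = 2*2 + 1
2 = 2*1 + 0
gcd = 1, so the inverse exists. Back-substitute:
1 = 5 − 2·2
1 = −2·17 + 7·5
1 = 7·56 − 23·17
So 17·(-23) ≡ 1 (mod 56), and -23 ≡ 33 (mod 56).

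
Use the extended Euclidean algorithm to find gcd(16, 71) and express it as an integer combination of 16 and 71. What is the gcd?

Repeated division:
71 = 4*16 + 7
16 = 2*7 + 2
7 = 3*2 + 1
2 = 2*1 + 0
gcd(16, 71) = 1.
Back-substituting:
1 = 7 − 3·2
1 = −3·16 + 7·7
1 = 7·71 − 31·16
So 1 = (7)·71 + (-31)·16.

1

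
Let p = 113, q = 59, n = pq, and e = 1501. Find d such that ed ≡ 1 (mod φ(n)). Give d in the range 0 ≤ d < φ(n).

5717

φ(n) = (p−1)(q−1) = 112·58 = 6496.
Need d with 1501·d ≡ 1 (mod 6496). Apply the extended Euclidean algorithm:
6496 = 4*1501 + 492
1501 = 3*492 + 25
492 = 19*25 + 17
25 = 1*17 + 8
17 = 2*8 + 1
8 = 8*1 + 0
Back-substitute:
1 = 17 − 2·8
1 = −2·25 + 3·17
1 = 3·492 − 59·25
1 = −59·1501 + 180·492
1 = 180·6496 − 779·1501
So 1501·(-779) ≡ 1 (mod 6496), hence d ≡ -779 ≡ 5717 (mod 6496).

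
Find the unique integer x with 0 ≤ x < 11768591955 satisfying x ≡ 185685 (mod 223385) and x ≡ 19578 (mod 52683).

3793933140

Write x = 185685 + 223385·k. Then 223385·k ≡ 19578 − 185685 ≡ 44625 (mod 52683).
Need 223385⁻¹ mod 52683. Extended Euclid on (52683, 12653):
52683 = 4·12653 + 2071
12653 = 6·2071 + 227
2071 = 9·227 + 28
227 = 8·28 + 3
28 = 9·3 + 1
3 = 3·1 + 0
Back-substitute:
1 = 28 − 9·3
1 = −9·227 + 73·28
1 = 73·2071 − 666·227
1 = −666·12653 + 4069·2071
1 = 4069·52683 − 16942·12653
223385⁻¹ ≡ 35741 (mod 52683), so k ≡ 35741·44625 ≡ 16983 (mod 52683).
x = 185685 + 223385·16983 = 3793933140.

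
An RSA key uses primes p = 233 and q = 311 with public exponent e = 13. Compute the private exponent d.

φ(n) = (p−1)(q−1) = 232·310 = 71920.
Need d with 13·d ≡ 1 (mod 71920). Apply the extended Euclidean algorithm:
71920 = 5532×13 + 4
13 = 3×4 + 1
4 = 4×1 + 0
Back-substitute:
1 = 13 − 3·4
1 = −3·71920 + 16597·13
So 13·16597 ≡ 1 (mod 71920), hence d = 16597.

16597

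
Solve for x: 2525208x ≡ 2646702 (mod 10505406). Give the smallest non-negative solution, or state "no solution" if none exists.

1217625

First find gcd(2525208, 10505406):
10505406 = 4×2525208 + 404574
2525208 = 6×404574 + 97764
404574 = 4×97764 + 13518
97764 = 7×13518 + 3138
13518 = 4×3138 + 966
3138 = 3×966 + 240
966 = 4×240 + 6
240 = 40×6 + 0
gcd = 6 and 6 | 2646702, so solutions exist. Divide through by 6: 420868x ≡ 441117 (mod 1750901).
Now find 420868⁻¹ mod 1750901:
1750901 = 4×420868 + 67429
420868 = 6×67429 + 16294
67429 = 4×16294 + 2253
16294 = 7×2253 + 523
2253 = 4×523 + 161
523 = 3×161 + 40
161 = 4×40 + 1
40 = 40×1 + 0
Back-substitute:
1 = 161 − 4·40
1 = −4·523 + 13·161
1 = 13·2253 − 56·523
1 = −56·16294 + 405·2253
1 = 405·67429 − 1676·16294
1 = −1676·420868 + 10461·67429
1 = 10461·1750901 − 43520·420868
So 420868·(-43520) ≡ 1 (mod 1750901), i.e. 420868⁻¹ ≡ 1707381.
Then x ≡ 1707381·441117 ≡ 1217625 (mod 1750901); the smallest non-negative solution is x = 1217625.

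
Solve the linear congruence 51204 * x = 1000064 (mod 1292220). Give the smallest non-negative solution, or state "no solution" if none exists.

gcd(51204, 1292220):
1292220 = 25*51204 + 12120
51204 = 4*12120 + 2724
12120 = 4*2724 + 1224
2724 = 2*1224 + 276
1224 = 4*276 + 120
276 = 2*120 + 36
120 = 3*36 + 12
36 = 3*12 + 0
gcd = 12, but 12 ∤ 1000064, so the congruence has no solution.

no solution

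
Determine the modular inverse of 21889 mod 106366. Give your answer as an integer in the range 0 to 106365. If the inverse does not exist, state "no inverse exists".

17411

Apply the Euclidean algorithm to 106366 and 21889:
106366 = 4*21889 + 18810
21889 = 1*18810 + 3079
18810 = 6*3079 + 336
3079 = 9*336 + 55
336 = 6*55 + 6
55 = 9*6 + 1
6 = 6*1 + 0
The gcd is 1. Working backward:
1 = 55 − 9·6
1 = −9·336 + 55·55
1 = 55·3079 − 504·336
1 = −504·18810 + 3079·3079
1 = 3079·21889 − 3583·18810
1 = −3583·106366 + 17411·21889
So 21889·17411 ≡ 1 (mod 106366).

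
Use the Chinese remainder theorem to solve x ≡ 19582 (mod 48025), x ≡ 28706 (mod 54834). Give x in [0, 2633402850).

Write x = 19582 + 48025·k. Then 48025·k ≡ 28706 − 19582 ≡ 9124 (mod 54834).
Need 48025⁻¹ mod 54834. Extended Euclid on (54834, 48025):
54834 = 1×48025 + 6809
48025 = 7×6809 + 362
6809 = 18×362 + 293
362 = 1×293 + 69
293 = 4×69 + 17
69 = 4×17 + 1
17 = 17×1 + 0
Back-substitute:
1 = 69 − 4·17
1 = −4·293 + 17·69
1 = 17·362 − 21·293
1 = −21·6809 + 395·362
1 = 395·48025 − 2786·6809
1 = −2786·54834 + 3181·48025
48025⁻¹ ≡ 3181 (mod 54834), so k ≡ 3181·9124 ≡ 16258 (mod 54834).
x = 19582 + 48025·16258 = 780810032.

780810032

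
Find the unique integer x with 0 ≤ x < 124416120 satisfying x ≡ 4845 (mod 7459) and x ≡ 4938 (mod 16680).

106273218

Write x = 4845 + 7459·k. Then 7459·k ≡ 4938 − 4845 ≡ 93 (mod 16680).
Need 7459⁻¹ mod 16680. Extended Euclid on (16680, 7459):
16680 = 2*7459 + 1762
7459 = 4*1762 + 411
1762 = 4*411 + 118
411 = 3*118 + 57
118 = 2*57 + 4
57 = 14*4 + 1
4 = 4*1 + 0
Back-substitute:
1 = 57 − 14·4
1 = −14·118 + 29·57
1 = 29·411 − 101·118
1 = −101·1762 + 433·411
1 = 433·7459 − 1833·1762
1 = −1833·16680 + 4099·7459
7459⁻¹ ≡ 4099 (mod 16680), so k ≡ 4099·93 ≡ 14247 (mod 16680).
x = 4845 + 7459·14247 = 106273218.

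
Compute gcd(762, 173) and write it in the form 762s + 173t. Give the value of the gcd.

Apply Euclid's algorithm to 762 and 173:
762 = 4×173 + 70
173 = 2×70 + 33
70 = 2×33 + 4
33 = 8×4 + 1
4 = 4×1 + 0
gcd(762, 173) = 1.
Working backward:
1 = 33 − 8·4
1 = −8·70 + 17·33
1 = 17·173 − 42·70
1 = −42·762 + 185·173
So 1 = (-42)·762 + (185)·173.

1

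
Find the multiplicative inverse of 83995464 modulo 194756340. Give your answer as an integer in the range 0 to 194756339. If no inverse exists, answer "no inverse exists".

no inverse exists

Compute gcd(83995464, 194756340):
194756340 = 2·83995464 + 26765412
83995464 = 3·26765412 + 3699228
26765412 = 7·3699228 + 870816
3699228 = 4·870816 + 215964
870816 = 4·215964 + 6960
215964 = 31·6960 + 204
6960 = 34·204 + 24
204 = 8·24 + 12
24 = 2·12 + 0
gcd(83995464, 194756340) = 12 ≠ 1, so 83995464 has no multiplicative inverse modulo 194756340.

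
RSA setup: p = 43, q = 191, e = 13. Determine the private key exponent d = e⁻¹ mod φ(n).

4297

φ(n) = (p−1)(q−1) = 42·190 = 7980.
Need d with 13·d ≡ 1 (mod 7980). Apply the extended Euclidean algorithm:
7980 = 613·13 + 11
13 = 1·11 + 2
11 = 5·2 + 1
2 = 2·1 + 0
Back-substitute:
1 = 11 − 5·2
1 = −5·13 + 6·11
1 = 6·7980 − 3683·13
So 13·(-3683) ≡ 1 (mod 7980), hence d ≡ -3683 ≡ 4297 (mod 7980).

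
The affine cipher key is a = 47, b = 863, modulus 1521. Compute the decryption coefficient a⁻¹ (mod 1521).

Run Euclid on (1521, 47):
1521 = 32·47 + 17
47 = 2·17 + 13
17 = 1·13 + 4
13 = 3·4 + 1
4 = 4·1 + 0
The gcd is 1. Working backward:
1 = 13 − 3·4
1 = −3·17 + 4·13
1 = 4·47 − 11·17
1 = −11·1521 + 356·47
So 47·356 ≡ 1 (mod 1521).

356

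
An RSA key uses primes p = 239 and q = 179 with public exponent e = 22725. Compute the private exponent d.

32933

φ(n) = (p−1)(q−1) = 238·178 = 42364.
Need d with 22725·d ≡ 1 (mod 42364). Apply the extended Euclidean algorithm:
42364 = 1×22725 + 19639
22725 = 1×19639 + 3086
19639 = 6×3086 + 1123
3086 = 2×1123 + 840
1123 = 1×840 + 283
840 = 2×283 + 274
283 = 1×274 + 9
274 = 30×9 + 4
9 = 2×4 + 1
4 = 4×1 + 0
Back-substitute:
1 = 9 − 2·4
1 = −2·274 + 61·9
1 = 61·283 − 63·274
1 = −63·840 + 187·283
1 = 187·1123 − 250·840
1 = −250·3086 + 687·1123
1 = 687·19639 − 4372·3086
1 = −4372·22725 + 5059·19639
1 = 5059·42364 − 9431·22725
So 22725·(-9431) ≡ 1 (mod 42364), hence d ≡ -9431 ≡ 32933 (mod 42364).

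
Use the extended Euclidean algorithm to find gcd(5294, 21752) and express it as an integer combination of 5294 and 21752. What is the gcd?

2

Euclidean algorithm:
21752 = 4*5294 + 576
5294 = 9*576 + 110
576 = 5*110 + 26
110 = 4*26 + 6
26 = 4*6 + 2
6 = 3*2 + 0
gcd(5294, 21752) = 2.
Working backward:
2 = 26 − 4·6
2 = −4·110 + 17·26
2 = 17·576 − 89·110
2 = −89·5294 + 818·576
2 = 818·21752 − 3361·5294
So 2 = (818)·21752 + (-3361)·5294.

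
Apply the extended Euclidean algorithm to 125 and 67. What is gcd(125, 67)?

1

Repeated division:
125 = 1*67 + 58
67 = 1*58 + 9
58 = 6*9 + 4
9 = 2*4 + 1
4 = 4*1 + 0
gcd(125, 67) = 1.
Working backward:
1 = 9 − 2·4
1 = −2·58 + 13·9
1 = 13·67 − 15·58
1 = −15·125 + 28·67
So 1 = (-15)·125 + (28)·67.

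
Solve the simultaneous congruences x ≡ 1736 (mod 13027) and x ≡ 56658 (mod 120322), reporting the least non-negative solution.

Write x = 1736 + 13027·k. Then 13027·k ≡ 56658 − 1736 ≡ 54922 (mod 120322).
Need 13027⁻¹ mod 120322. Extended Euclid on (120322, 13027):
120322 = 9×13027 + 3079
13027 = 4×3079 + 711
3079 = 4×711 + 235
711 = 3×235 + 6
235 = 39×6 + 1
6 = 6×1 + 0
Back-substitute:
1 = 235 − 39·6
1 = −39·711 + 118·235
1 = 118·3079 − 511·711
1 = −511·13027 + 2162·3079
1 = 2162·120322 − 19969·13027
13027⁻¹ ≡ 100353 (mod 120322), so k ≡ 100353·54922 ≡ 117934 (mod 120322).
x = 1736 + 13027·117934 = 1536327954.

1536327954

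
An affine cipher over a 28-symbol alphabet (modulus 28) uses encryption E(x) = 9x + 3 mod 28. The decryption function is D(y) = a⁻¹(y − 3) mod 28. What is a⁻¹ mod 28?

25

Extended Euclidean algorithm:
28 = 3*9 + 1
9 = 9*1 + 0
The gcd is 1. Working backward:
1 = 28 − 3·9
Hence 9⁻¹ ≡ -3 ≡ 25 (mod 28).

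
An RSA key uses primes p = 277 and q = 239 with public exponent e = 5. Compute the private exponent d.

φ(n) = (p−1)(q−1) = 276·238 = 65688.
Need d with 5·d ≡ 1 (mod 65688). Apply the extended Euclidean algorithm:
65688 = 13137×5 + 3
5 = 1×3 + 2
3 = 1×2 + 1
2 = 2×1 + 0
Back-substitute:
1 = 3 − 2
1 = −5 + 2·3
1 = 2·65688 − 26275·5
So 5·(-26275) ≡ 1 (mod 65688), hence d ≡ -26275 ≡ 39413 (mod 65688).

39413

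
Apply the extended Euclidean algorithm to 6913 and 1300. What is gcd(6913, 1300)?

Euclidean algorithm:
6913 = 5*1300 + 413
1300 = 3*413 + 61
413 = 6*61 + 47
61 = 1*47 + 14
47 = 3*14 + 5
14 = 2*5 + 4
5 = 1*4 + 1
4 = 4*1 + 0
gcd(6913, 1300) = 1.
Express as a combination:
1 = 5 − 4
1 = −14 + 3·5
1 = 3·47 − 10·14
1 = −10·61 + 13·47
1 = 13·413 − 88·61
1 = −88·1300 + 277·413
1 = 277·6913 − 1473·1300
So 1 = (277)·6913 + (-1473)·1300.

1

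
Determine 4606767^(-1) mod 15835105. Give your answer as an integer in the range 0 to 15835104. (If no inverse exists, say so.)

Euclidean algorithm on 15835105, 4606767:
15835105 = 3·4606767 + 2014804
4606767 = 2·2014804 + 577159
2014804 = 3·577159 + 283327
577159 = 2·283327 + 10505
283327 = 26·10505 + 10197
10505 = 1·10197 + 308
10197 = 33·308 + 33
308 = 9·33 + 11
33 = 3·11 + 0
The gcd is 11, not 1, hence no inverse exists.

no inverse exists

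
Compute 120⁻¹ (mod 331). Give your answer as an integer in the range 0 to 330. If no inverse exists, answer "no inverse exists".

80

Run Euclid on (331, 120):
331 = 2*120 + 91
120 = 1*91 + 29
91 = 3*29 + 4
29 = 7*4 + 1
4 = 4*1 + 0
gcd = 1, so the inverse exists. Back-substitute:
1 = 29 − 7·4
1 = −7·91 + 22·29
1 = 22·120 − 29·91
1 = −29·331 + 80·120
So 120·80 ≡ 1 (mod 331).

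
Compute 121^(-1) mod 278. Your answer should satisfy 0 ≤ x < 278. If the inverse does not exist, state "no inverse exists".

193

Run Euclid on (278, 121):
278 = 2*121 + 36
121 = 3*36 + 13
36 = 2*13 + 10
13 = 1*10 + 3
10 = 3*3 + 1
3 = 3*1 + 0
The gcd is 1. Working backward:
1 = 10 − 3·3
1 = −3·13 + 4·10
1 = 4·36 − 11·13
1 = −11·121 + 37·36
1 = 37·278 − 85·121
So 121·(-85) ≡ 1 (mod 278), and -85 ≡ 193 (mod 278).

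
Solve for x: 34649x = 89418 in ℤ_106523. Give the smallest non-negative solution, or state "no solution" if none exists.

First find gcd(34649, 106523):
106523 = 3×34649 + 2576
34649 = 13×2576 + 1161
2576 = 2×1161 + 254
1161 = 4×254 + 145
254 = 1×145 + 109
145 = 1×109 + 36
109 = 3×36 + 1
36 = 36×1 + 0
gcd = 1, so a unique solution mod 106523 exists.
Back-substitute for the Bézout coefficients:
1 = 109 − 3·36
1 = −3·145 + 4·109
1 = 4·254 − 7·145
1 = −7·1161 + 32·254
1 = 32·2576 − 71·1161
1 = −71·34649 + 955·2576
1 = 955·106523 − 2936·34649
So 34649·(-2936) ≡ 1 (mod 106523), giving 34649⁻¹ ≡ 103587.
x ≡ 34649⁻¹·89418 ≡ 103587·89418 ≡ 47947 (mod 106523).

47947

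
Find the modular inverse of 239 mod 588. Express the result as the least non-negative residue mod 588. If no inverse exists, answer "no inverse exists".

Extended Euclidean algorithm:
588 = 2·239 + 110
239 = 2·110 + 19
110 = 5·19 + 15
19 = 1·15 + 4
15 = 3·4 + 3
4 = 1·3 + 1
3 = 3·1 + 0
The gcd is 1. Working backward:
1 = 4 − 3
1 = −15 + 4·4
1 = 4·19 − 5·15
1 = −5·110 + 29·19
1 = 29·239 − 63·110
1 = −63·588 + 155·239
So 239·155 ≡ 1 (mod 588).

155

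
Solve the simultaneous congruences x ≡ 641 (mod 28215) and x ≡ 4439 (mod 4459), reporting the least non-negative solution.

91784036

Write x = 641 + 28215·k. Then 28215·k ≡ 4439 − 641 ≡ 3798 (mod 4459).
Need 28215⁻¹ mod 4459. Extended Euclid on (4459, 1461):
4459 = 3*1461 + 76
1461 = 19*76 + 17
76 = 4*17 + 8
17 = 2*8 + 1
8 = 8*1 + 0
Back-substitute:
1 = 17 − 2·8
1 = −2·76 + 9·17
1 = 9·1461 − 173·76
1 = −173·4459 + 528·1461
28215⁻¹ ≡ 528 (mod 4459), so k ≡ 528·3798 ≡ 3253 (mod 4459).
x = 641 + 28215·3253 = 91784036.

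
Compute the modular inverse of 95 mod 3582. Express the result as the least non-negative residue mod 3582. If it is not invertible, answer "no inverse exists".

641

Apply the Euclidean algorithm to 3582 and 95:
3582 = 37·95 + 67
95 = 1·67 + 28
67 = 2·28 + 11
28 = 2·11 + 6
11 = 1·6 + 5
6 = 1·5 + 1
5 = 5·1 + 0
Since gcd(95, 3582) = 1, back-substitute to write 1 as a combination:
1 = 6 − 5
1 = −11 + 2·6
1 = 2·28 − 5·11
1 = −5·67 + 12·28
1 = 12·95 − 17·67
1 = −17·3582 + 641·95
So 95·641 ≡ 1 (mod 3582).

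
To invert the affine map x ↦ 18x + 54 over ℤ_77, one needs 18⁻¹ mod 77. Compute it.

30

Run Euclid on (77, 18):
77 = 4×18 + 5
18 = 3×5 + 3
5 = 1×3 + 2
3 = 1×2 + 1
2 = 2×1 + 0
gcd = 1, so the inverse exists. Back-substitute:
1 = 3 − 2
1 = −5 + 2·3
1 = 2·18 − 7·5
1 = −7·77 + 30·18
So 18·30 ≡ 1 (mod 77).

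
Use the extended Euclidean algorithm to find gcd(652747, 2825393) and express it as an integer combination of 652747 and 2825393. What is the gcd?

1

Repeated division:
2825393 = 4×652747 + 214405
652747 = 3×214405 + 9532
214405 = 22×9532 + 4701
9532 = 2×4701 + 130
4701 = 36×130 + 21
130 = 6×21 + 4
21 = 5×4 + 1
4 = 4×1 + 0
gcd(652747, 2825393) = 1.
Back-substituting:
1 = 21 − 5·4
1 = −5·130 + 31·21
1 = 31·4701 − 1121·130
1 = −1121·9532 + 2273·4701
1 = 2273·214405 − 51127·9532
1 = −51127·652747 + 155654·214405
1 = 155654·2825393 − 673743·652747
So 1 = (155654)·2825393 + (-673743)·652747.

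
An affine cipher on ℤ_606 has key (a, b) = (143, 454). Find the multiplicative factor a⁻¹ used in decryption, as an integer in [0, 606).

gcd(606, 143) by repeated division:
606 = 4×143 + 34
143 = 4×34 + 7
34 = 4×7 + 6
7 = 1×6 + 1
6 = 6×1 + 0
The gcd is 1. Working backward:
1 = 7 − 6
1 = −34 + 5·7
1 = 5·143 − 21·34
1 = −21·606 + 89·143
So 143·89 ≡ 1 (mod 606).

89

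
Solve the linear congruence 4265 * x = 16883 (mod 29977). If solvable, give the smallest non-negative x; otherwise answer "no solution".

2717

First find gcd(4265, 29977):
29977 = 7·4265 + 122
4265 = 34·122 + 117
122 = 1·117 + 5
117 = 23·5 + 2
5 = 2·2 + 1
2 = 2·1 + 0
gcd = 1, so a unique solution mod 29977 exists.
Back-substitute for the Bézout coefficients:
1 = 5 − 2·2
1 = −2·117 + 47·5
1 = 47·122 − 49·117
1 = −49·4265 + 1713·122
1 = 1713·29977 − 12040·4265
So 4265·(-12040) ≡ 1 (mod 29977), giving 4265⁻¹ ≡ 17937.
x ≡ 4265⁻¹·16883 ≡ 17937·16883 ≡ 2717 (mod 29977).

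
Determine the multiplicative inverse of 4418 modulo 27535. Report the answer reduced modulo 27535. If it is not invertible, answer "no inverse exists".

13057

Apply the Euclidean algorithm to 27535 and 4418:
27535 = 6*4418 + 1027
4418 = 4*1027 + 310
1027 = 3*310 + 97
310 = 3*97 + 19
97 = 5*19 + 2
19 = 9*2 + 1
2 = 2*1 + 0
Since gcd(4418, 27535) = 1, back-substitute to write 1 as a combination:
1 = 19 − 9·2
1 = −9·97 + 46·19
1 = 46·310 − 147·97
1 = −147·1027 + 487·310
1 = 487·4418 − 2095·1027
1 = −2095·27535 + 13057·4418
So 4418·13057 ≡ 1 (mod 27535).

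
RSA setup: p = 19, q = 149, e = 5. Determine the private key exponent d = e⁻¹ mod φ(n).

φ(n) = (p−1)(q−1) = 18·148 = 2664.
Need d with 5·d ≡ 1 (mod 2664). Apply the extended Euclidean algorithm:
2664 = 532·5 + 4
5 = 1·4 + 1
4 = 4·1 + 0
Back-substitute:
1 = 5 − 4
1 = −2664 + 533·5
So 5·533 ≡ 1 (mod 2664), hence d = 533.

533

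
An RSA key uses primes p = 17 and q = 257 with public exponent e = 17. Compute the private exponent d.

φ(n) = (p−1)(q−1) = 16·256 = 4096.
Need d with 17·d ≡ 1 (mod 4096). Apply the extended Euclidean algorithm:
4096 = 240*17 + 16
17 = 1*16 + 1
16 = 16*1 + 0
Back-substitute:
1 = 17 − 16
1 = −4096 + 241·17
So 17·241 ≡ 1 (mod 4096), hence d = 241.

241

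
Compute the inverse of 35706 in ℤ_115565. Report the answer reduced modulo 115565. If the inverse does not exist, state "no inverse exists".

68146

Run Euclid on (115565, 35706):
115565 = 3×35706 + 8447
35706 = 4×8447 + 1918
8447 = 4×1918 + 775
1918 = 2×775 + 368
775 = 2×368 + 39
368 = 9×39 + 17
39 = 2×17 + 5
17 = 3×5 + 2
5 = 2×2 + 1
2 = 2×1 + 0
gcd = 1, so the inverse exists. Back-substitute:
1 = 5 − 2·2
1 = −2·17 + 7·5
1 = 7·39 − 16·17
1 = −16·368 + 151·39
1 = 151·775 − 318·368
1 = −318·1918 + 787·775
1 = 787·8447 − 3466·1918
1 = −3466·35706 + 14651·8447
1 = 14651·115565 − 47419·35706
Hence 35706⁻¹ ≡ -47419 ≡ 68146 (mod 115565).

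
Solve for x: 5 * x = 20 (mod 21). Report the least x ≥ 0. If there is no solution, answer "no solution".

First find gcd(5, 21):
21 = 4·5 + 1
5 = 5·1 + 0
gcd = 1, so a unique solution mod 21 exists.
Back-substitute for the Bézout coefficients:
1 = 21 − 4·5
So 5·(-4) ≡ 1 (mod 21), giving 5⁻¹ ≡ 17.
x ≡ 5⁻¹·20 ≡ 17·20 ≡ 4 (mod 21).

4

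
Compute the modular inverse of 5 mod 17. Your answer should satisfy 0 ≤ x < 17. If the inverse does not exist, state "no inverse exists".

Apply the Euclidean algorithm to 17 and 5:
17 = 3×5 + 2
5 = 2×2 + 1
2 = 2×1 + 0
Since gcd(5, 17) = 1, back-substitute to write 1 as a combination:
1 = 5 − 2·2
1 = −2·17 + 7·5
So 5·7 ≡ 1 (mod 17).

7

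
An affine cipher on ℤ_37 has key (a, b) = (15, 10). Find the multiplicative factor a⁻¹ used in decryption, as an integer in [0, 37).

Extended Euclidean algorithm:
37 = 2·15 + 7
15 = 2·7 + 1
7 = 7·1 + 0
Since gcd(15, 37) = 1, back-substitute to write 1 as a combination:
1 = 15 − 2·7
1 = −2·37 + 5·15
So 15·5 ≡ 1 (mod 37).

5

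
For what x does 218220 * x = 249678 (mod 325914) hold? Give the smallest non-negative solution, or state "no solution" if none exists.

First find gcd(218220, 325914):
325914 = 1*218220 + 107694
218220 = 2*107694 + 2832
107694 = 38*2832 + 78
2832 = 36*78 + 24
78 = 3*24 + 6
24 = 4*6 + 0
gcd = 6 and 6 | 249678, so solutions exist. Divide through by 6: 36370x ≡ 41613 (mod 54319).
Now find 36370⁻¹ mod 54319:
54319 = 1×36370 + 17949
36370 = 2×17949 + 472
17949 = 38×472 + 13
472 = 36×13 + 4
13 = 3×4 + 1
4 = 4×1 + 0
Back-substitute:
1 = 13 − 3·4
1 = −3·472 + 109·13
1 = 109·17949 − 4145·472
1 = −4145·36370 + 8399·17949
1 = 8399·54319 − 12544·36370
So 36370·(-12544) ≡ 1 (mod 54319), i.e. 36370⁻¹ ≡ 41775.
Then x ≡ 41775·41613 ≡ 12118 (mod 54319); the smallest non-negative solution is x = 12118.

12118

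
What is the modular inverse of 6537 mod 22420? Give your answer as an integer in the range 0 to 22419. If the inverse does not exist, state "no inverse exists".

1293

Apply the Euclidean algorithm to 22420 and 6537:
22420 = 3·6537 + 2809
6537 = 2·2809 + 919
2809 = 3·919 + 52
919 = 17·52 + 35
52 = 1·35 + 17
35 = 2·17 + 1
17 = 17·1 + 0
Since gcd(6537, 22420) = 1, back-substitute to write 1 as a combination:
1 = 35 − 2·17
1 = −2·52 + 3·35
1 = 3·919 − 53·52
1 = −53·2809 + 162·919
1 = 162·6537 − 377·2809
1 = −377·22420 + 1293·6537
So 6537·1293 ≡ 1 (mod 22420).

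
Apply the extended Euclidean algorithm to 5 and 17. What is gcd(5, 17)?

1

Euclidean algorithm:
17 = 3×5 + 2
5 = 2×2 + 1
2 = 2×1 + 0
gcd(5, 17) = 1.
Back-substituting:
1 = 5 − 2·2
1 = −2·17 + 7·5
So 1 = (-2)·17 + (7)·5.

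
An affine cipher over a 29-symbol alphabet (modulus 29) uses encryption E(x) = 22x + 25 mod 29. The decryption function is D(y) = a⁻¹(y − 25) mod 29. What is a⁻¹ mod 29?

Apply the Euclidean algorithm to 29 and 22:
29 = 1·22 + 7
22 = 3·7 + 1
7 = 7·1 + 0
Since gcd(22, 29) = 1, back-substitute to write 1 as a combination:
1 = 22 − 3·7
1 = −3·29 + 4·22
So 22·4 ≡ 1 (mod 29).

4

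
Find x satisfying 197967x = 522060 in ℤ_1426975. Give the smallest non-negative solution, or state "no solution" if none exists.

38905

First find gcd(197967, 1426975):
1426975 = 7·197967 + 41206
197967 = 4·41206 + 33143
41206 = 1·33143 + 8063
33143 = 4·8063 + 891
8063 = 9·891 + 44
891 = 20·44 + 11
44 = 4·11 + 0
gcd = 11 and 11 | 522060, so solutions exist. Divide through by 11: 17997x ≡ 47460 (mod 129725).
Now find 17997⁻¹ mod 129725:
129725 = 7×17997 + 3746
17997 = 4×3746 + 3013
3746 = 1×3013 + 733
3013 = 4×733 + 81
733 = 9×81 + 4
81 = 20×4 + 1
4 = 4×1 + 0
Back-substitute:
1 = 81 − 20·4
1 = −20·733 + 181·81
1 = 181·3013 − 744·733
1 = −744·3746 + 925·3013
1 = 925·17997 − 4444·3746
1 = −4444·129725 + 32033·17997
So 17997⁻¹ ≡ 32033 (mod 129725).
Then x ≡ 32033·47460 ≡ 38905 (mod 129725); the smallest non-negative solution is x = 38905.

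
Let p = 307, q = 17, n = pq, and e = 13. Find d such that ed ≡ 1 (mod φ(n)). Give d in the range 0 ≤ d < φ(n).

φ(n) = (p−1)(q−1) = 306·16 = 4896.
Need d with 13·d ≡ 1 (mod 4896). Apply the extended Euclidean algorithm:
4896 = 376*13 + 8
13 = 1*8 + 5
8 = 1*5 + 3
5 = 1*3 + 2
3 = 1*2 + 1
2 = 2*1 + 0
Back-substitute:
1 = 3 − 2
1 = −5 + 2·3
1 = 2·8 − 3·5
1 = −3·13 + 5·8
1 = 5·4896 − 1883·13
So 13·(-1883) ≡ 1 (mod 4896), hence d ≡ -1883 ≡ 3013 (mod 4896).

3013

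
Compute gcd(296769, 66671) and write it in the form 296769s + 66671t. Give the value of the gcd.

11

Euclidean algorithm:
296769 = 4×66671 + 30085
66671 = 2×30085 + 6501
30085 = 4×6501 + 4081
6501 = 1×4081 + 2420
4081 = 1×2420 + 1661
2420 = 1×1661 + 759
1661 = 2×759 + 143
759 = 5×143 + 44
143 = 3×44 + 11
44 = 4×11 + 0
gcd(296769, 66671) = 11.
Express as a combination:
11 = 143 − 3·44
11 = −3·759 + 16·143
11 = 16·1661 − 35·759
11 = −35·2420 + 51·1661
11 = 51·4081 − 86·2420
11 = −86·6501 + 137·4081
11 = 137·30085 − 634·6501
11 = −634·66671 + 1405·30085
11 = 1405·296769 − 6254·66671
So 11 = (1405)·296769 + (-6254)·66671.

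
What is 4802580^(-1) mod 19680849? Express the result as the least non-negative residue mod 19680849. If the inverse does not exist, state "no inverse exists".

Compute gcd(4802580, 19680849):
19680849 = 4*4802580 + 470529
4802580 = 10*470529 + 97290
470529 = 4*97290 + 81369
97290 = 1*81369 + 15921
81369 = 5*15921 + 1764
15921 = 9*1764 + 45
1764 = 39*45 + 9
45 = 5*9 + 0
gcd(4802580, 19680849) = 9 ≠ 1, so 4802580 has no multiplicative inverse modulo 19680849.

no inverse exists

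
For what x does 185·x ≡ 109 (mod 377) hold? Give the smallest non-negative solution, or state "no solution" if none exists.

292

First find gcd(185, 377):
377 = 2·185 + 7
185 = 26·7 + 3
7 = 2·3 + 1
3 = 3·1 + 0
gcd = 1, so a unique solution mod 377 exists.
Back-substitute for the Bézout coefficients:
1 = 7 − 2·3
1 = −2·185 + 53·7
1 = 53·377 − 108·185
So 185·(-108) ≡ 1 (mod 377), giving 185⁻¹ ≡ 269.
x ≡ 185⁻¹·109 ≡ 269·109 ≡ 292 (mod 377).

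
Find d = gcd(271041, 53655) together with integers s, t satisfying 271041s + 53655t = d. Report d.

3

Apply Euclid's algorithm to 271041 and 53655:
271041 = 5·53655 + 2766
53655 = 19·2766 + 1101
2766 = 2·1101 + 564
1101 = 1·564 + 537
564 = 1·537 + 27
537 = 19·27 + 24
27 = 1·24 + 3
24 = 8·3 + 0
gcd(271041, 53655) = 3.
Back-substituting:
3 = 27 − 24
3 = −537 + 20·27
3 = 20·564 − 21·537
3 = −21·1101 + 41·564
3 = 41·2766 − 103·1101
3 = −103·53655 + 1998·2766
3 = 1998·271041 − 10093·53655
So 3 = (1998)·271041 + (-10093)·53655.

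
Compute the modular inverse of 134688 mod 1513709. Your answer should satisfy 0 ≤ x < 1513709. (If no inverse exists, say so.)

Extended Euclidean algorithm:
1513709 = 11*134688 + 32141
134688 = 4*32141 + 6124
32141 = 5*6124 + 1521
6124 = 4*1521 + 40
1521 = 38*40 + 1
40 = 40*1 + 0
gcd = 1, so the inverse exists. Back-substitute:
1 = 1521 − 38·40
1 = −38·6124 + 153·1521
1 = 153·32141 − 803·6124
1 = −803·134688 + 3365·32141
1 = 3365·1513709 − 37818·134688
Thus 134688·(-37818) ≡ 1 (mod 1513709); reducing, -37818 mod 1513709 = 1475891.

1475891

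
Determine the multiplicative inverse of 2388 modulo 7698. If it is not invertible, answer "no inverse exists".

Euclidean algorithm on 7698, 2388:
7698 = 3×2388 + 534
2388 = 4×534 + 252
534 = 2×252 + 30
252 = 8×30 + 12
30 = 2×12 + 6
12 = 2×6 + 0
Since gcd = 6 > 1, 2388 is not a unit mod 7698.

no inverse exists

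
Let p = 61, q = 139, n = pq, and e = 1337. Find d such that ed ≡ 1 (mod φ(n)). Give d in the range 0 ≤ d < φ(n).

φ(n) = (p−1)(q−1) = 60·138 = 8280.
Need d with 1337·d ≡ 1 (mod 8280). Apply the extended Euclidean algorithm:
8280 = 6·1337 + 258
1337 = 5·258 + 47
258 = 5·47 + 23
47 = 2·23 + 1
23 = 23·1 + 0
Back-substitute:
1 = 47 − 2·23
1 = −2·258 + 11·47
1 = 11·1337 − 57·258
1 = −57·8280 + 353·1337
So 1337·353 ≡ 1 (mod 8280), hence d = 353.

353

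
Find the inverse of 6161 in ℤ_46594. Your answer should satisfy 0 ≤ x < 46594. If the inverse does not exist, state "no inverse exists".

Run Euclid on (46594, 6161):
46594 = 7*6161 + 3467
6161 = 1*3467 + 2694
3467 = 1*2694 + 773
2694 = 3*773 + 375
773 = 2*375 + 23
375 = 16*23 + 7
23 = 3*7 + 2
7 = 3*2 + 1
2 = 2*1 + 0
gcd = 1, so the inverse exists. Back-substitute:
1 = 7 − 3·2
1 = −3·23 + 10·7
1 = 10·375 − 163·23
1 = −163·773 + 336·375
1 = 336·2694 − 1171·773
1 = −1171·3467 + 1507·2694
1 = 1507·6161 − 2678·3467
1 = −2678·46594 + 20253·6161
So 6161·20253 ≡ 1 (mod 46594).

20253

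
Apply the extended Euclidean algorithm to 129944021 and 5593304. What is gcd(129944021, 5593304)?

Apply Euclid's algorithm to 129944021 and 5593304:
129944021 = 23·5593304 + 1298029
5593304 = 4·1298029 + 401188
1298029 = 3·401188 + 94465
401188 = 4·94465 + 23328
94465 = 4·23328 + 1153
23328 = 20·1153 + 268
1153 = 4·268 + 81
268 = 3·81 + 25
81 = 3·25 + 6
25 = 4·6 + 1
6 = 6·1 + 0
gcd(129944021, 5593304) = 1.
Working backward:
1 = 25 − 4·6
1 = −4·81 + 13·25
1 = 13·268 − 43·81
1 = −43·1153 + 185·268
1 = 185·23328 − 3743·1153
1 = −3743·94465 + 15157·23328
1 = 15157·401188 − 64371·94465
1 = −64371·1298029 + 208270·401188
1 = 208270·5593304 − 897451·1298029
1 = −897451·129944021 + 20849643·5593304
So 1 = (-897451)·129944021 + (20849643)·5593304.

1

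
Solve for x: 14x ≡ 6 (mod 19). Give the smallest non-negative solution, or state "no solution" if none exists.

First find gcd(14, 19):
19 = 1×14 + 5
14 = 2×5 + 4
5 = 1×4 + 1
4 = 4×1 + 0
gcd = 1, so a unique solution mod 19 exists.
Back-substitute for the Bézout coefficients:
1 = 5 − 4
1 = −14 + 3·5
1 = 3·19 − 4·14
So 14·(-4) ≡ 1 (mod 19), giving 14⁻¹ ≡ 15.
x ≡ 14⁻¹·6 ≡ 15·6 ≡ 14 (mod 19).

14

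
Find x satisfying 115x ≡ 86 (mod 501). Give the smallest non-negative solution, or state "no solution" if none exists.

236

First find gcd(115, 501):
501 = 4·115 + 41
115 = 2·41 + 33
41 = 1·33 + 8
33 = 4·8 + 1
8 = 8·1 + 0
gcd = 1, so a unique solution mod 501 exists.
Back-substitute for the Bézout coefficients:
1 = 33 − 4·8
1 = −4·41 + 5·33
1 = 5·115 − 14·41
1 = −14·501 + 61·115
So 115·(61) ≡ 1 (mod 501), giving 115⁻¹ ≡ 61.
x ≡ 115⁻¹·86 ≡ 61·86 ≡ 236 (mod 501).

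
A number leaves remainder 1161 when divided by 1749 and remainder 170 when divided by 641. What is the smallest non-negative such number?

Write x = 1161 + 1749·k. Then 1749·k ≡ 170 − 1161 ≡ 291 (mod 641).
Need 1749⁻¹ mod 641. Extended Euclid on (641, 467):
641 = 1×467 + 174
467 = 2×174 + 119
174 = 1×119 + 55
119 = 2×55 + 9
55 = 6×9 + 1
9 = 9×1 + 0
Back-substitute:
1 = 55 − 6·9
1 = −6·119 + 13·55
1 = 13·174 − 19·119
1 = −19·467 + 51·174
1 = 51·641 − 70·467
1749⁻¹ ≡ 571 (mod 641), so k ≡ 571·291 ≡ 142 (mod 641).
x = 1161 + 1749·142 = 249519.

249519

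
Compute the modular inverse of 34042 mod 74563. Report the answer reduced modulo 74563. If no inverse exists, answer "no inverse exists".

Run Euclid on (74563, 34042):
74563 = 2×34042 + 6479
34042 = 5×6479 + 1647
6479 = 3×1647 + 1538
1647 = 1×1538 + 109
1538 = 14×109 + 12
109 = 9×12 + 1
12 = 12×1 + 0
Since gcd(34042, 74563) = 1, back-substitute to write 1 as a combination:
1 = 109 − 9·12
1 = −9·1538 + 127·109
1 = 127·1647 − 136·1538
1 = −136·6479 + 535·1647
1 = 535·34042 − 2811·6479
1 = −2811·74563 + 6157·34042
So 34042·6157 ≡ 1 (mod 74563).

6157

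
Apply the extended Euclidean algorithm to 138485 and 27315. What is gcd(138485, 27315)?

Apply Euclid's algorithm to 138485 and 27315:
138485 = 5·27315 + 1910
27315 = 14·1910 + 575
1910 = 3·575 + 185
575 = 3·185 + 20
185 = 9·20 + 5
20 = 4·5 + 0
gcd(138485, 27315) = 5.
Back-substituting:
5 = 185 − 9·20
5 = −9·575 + 28·185
5 = 28·1910 − 93·575
5 = −93·27315 + 1330·1910
5 = 1330·138485 − 6743·27315
So 5 = (1330)·138485 + (-6743)·27315.

5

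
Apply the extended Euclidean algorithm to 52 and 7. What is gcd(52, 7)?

Repeated division:
52 = 7×7 + 3
7 = 2×3 + 1
3 = 3×1 + 0
gcd(52, 7) = 1.
Working backward:
1 = 7 − 2·3
1 = −2·52 + 15·7
So 1 = (-2)·52 + (15)·7.

1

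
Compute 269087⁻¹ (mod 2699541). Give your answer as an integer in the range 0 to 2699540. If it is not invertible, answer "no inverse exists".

Compute gcd(269087, 2699541):
2699541 = 10×269087 + 8671
269087 = 31×8671 + 286
8671 = 30×286 + 91
286 = 3×91 + 13
91 = 7×13 + 0
The gcd is 13, not 1, hence no inverse exists.

no inverse exists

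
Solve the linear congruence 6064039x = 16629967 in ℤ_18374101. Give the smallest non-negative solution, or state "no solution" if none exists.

First find gcd(6064039, 18374101):
18374101 = 3*6064039 + 181984
6064039 = 33*181984 + 58567
181984 = 3*58567 + 6283
58567 = 9*6283 + 2020
6283 = 3*2020 + 223
2020 = 9*223 + 13
223 = 17*13 + 2
13 = 6*2 + 1
2 = 2*1 + 0
gcd = 1, so a unique solution mod 18374101 exists.
Back-substitute for the Bézout coefficients:
1 = 13 − 6·2
1 = −6·223 + 103·13
1 = 103·2020 − 933·223
1 = −933·6283 + 2902·2020
1 = 2902·58567 − 27051·6283
1 = −27051·181984 + 84055·58567
1 = 84055·6064039 − 2800866·181984
1 = −2800866·18374101 + 8486653·6064039
So 6064039·(8486653) ≡ 1 (mod 18374101), giving 6064039⁻¹ ≡ 8486653.
x ≡ 6064039⁻¹·16629967 ≡ 8486653·16629967 ≡ 3362381 (mod 18374101).

3362381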